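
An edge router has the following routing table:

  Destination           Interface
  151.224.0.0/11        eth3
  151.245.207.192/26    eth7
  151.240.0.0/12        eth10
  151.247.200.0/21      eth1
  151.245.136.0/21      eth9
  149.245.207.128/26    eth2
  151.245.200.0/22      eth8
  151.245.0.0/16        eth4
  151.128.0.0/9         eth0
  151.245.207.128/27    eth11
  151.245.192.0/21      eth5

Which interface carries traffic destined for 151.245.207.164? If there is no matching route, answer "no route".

Routes whose prefix contains 151.245.207.164:
  151.128.0.0/9 (151.128.0.0 - 151.255.255.255) -> eth0
  151.224.0.0/11 (151.224.0.0 - 151.255.255.255) -> eth3
  151.240.0.0/12 (151.240.0.0 - 151.255.255.255) -> eth10
  151.245.0.0/16 (151.245.0.0 - 151.245.255.255) -> eth4
More-specific entries that do NOT match:
  151.245.207.128/27 (151.245.207.128 - 151.245.207.159) does not contain 151.245.207.164
  151.245.207.192/26 (151.245.207.192 - 151.245.207.255) does not contain 151.245.207.164
  149.245.207.128/26 (149.245.207.128 - 149.245.207.191) does not contain 151.245.207.164
  151.245.200.0/22 (151.245.200.0 - 151.245.203.255) does not contain 151.245.207.164
  151.247.200.0/21 (151.247.200.0 - 151.247.207.255) does not contain 151.245.207.164
  151.245.136.0/21 (151.245.136.0 - 151.245.143.255) does not contain 151.245.207.164
  151.245.192.0/21 (151.245.192.0 - 151.245.199.255) does not contain 151.245.207.164
Longest matching prefix is /16 -> interface eth4.

eth4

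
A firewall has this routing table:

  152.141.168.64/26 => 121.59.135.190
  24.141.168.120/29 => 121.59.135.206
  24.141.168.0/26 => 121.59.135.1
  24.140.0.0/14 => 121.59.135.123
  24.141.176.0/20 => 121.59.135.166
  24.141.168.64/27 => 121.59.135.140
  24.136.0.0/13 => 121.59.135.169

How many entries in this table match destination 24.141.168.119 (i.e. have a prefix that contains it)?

2

Prefixes containing 24.141.168.119:
  24.136.0.0/13 (24.136.0.0 - 24.143.255.255)
  24.140.0.0/14 (24.140.0.0 - 24.143.255.255)
Total matching entries: 2.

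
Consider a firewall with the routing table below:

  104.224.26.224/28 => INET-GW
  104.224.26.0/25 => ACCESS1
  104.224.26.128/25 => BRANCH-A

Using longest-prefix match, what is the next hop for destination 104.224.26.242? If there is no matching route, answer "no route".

BRANCH-A

Routes whose prefix contains 104.224.26.242:
  104.224.26.128/25 (104.224.26.128 - 104.224.26.255) -> BRANCH-A
More-specific entries that do NOT match:
  104.224.26.224/28 (104.224.26.224 - 104.224.26.239) does not contain 104.224.26.242
Longest matching prefix is /25 -> next hop BRANCH-A.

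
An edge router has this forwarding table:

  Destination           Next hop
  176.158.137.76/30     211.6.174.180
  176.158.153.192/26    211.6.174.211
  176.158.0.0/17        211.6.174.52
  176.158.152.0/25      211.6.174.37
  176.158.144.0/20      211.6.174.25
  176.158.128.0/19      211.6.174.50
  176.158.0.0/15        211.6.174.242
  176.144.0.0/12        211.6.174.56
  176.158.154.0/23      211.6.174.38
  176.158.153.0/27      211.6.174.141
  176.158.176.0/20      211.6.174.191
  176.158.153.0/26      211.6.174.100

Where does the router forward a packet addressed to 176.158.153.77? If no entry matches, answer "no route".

211.6.174.25

Routes whose prefix contains 176.158.153.77:
  176.144.0.0/12 (176.144.0.0 - 176.159.255.255) -> 211.6.174.56
  176.158.0.0/15 (176.158.0.0 - 176.159.255.255) -> 211.6.174.242
  176.158.128.0/19 (176.158.128.0 - 176.158.159.255) -> 211.6.174.50
  176.158.144.0/20 (176.158.144.0 - 176.158.159.255) -> 211.6.174.25
More-specific entries that do NOT match:
  176.158.137.76/30 (176.158.137.76 - 176.158.137.79) does not contain 176.158.153.77
  176.158.153.0/27 (176.158.153.0 - 176.158.153.31) does not contain 176.158.153.77
  176.158.153.192/26 (176.158.153.192 - 176.158.153.255) does not contain 176.158.153.77
  176.158.153.0/26 (176.158.153.0 - 176.158.153.63) does not contain 176.158.153.77
  176.158.152.0/25 (176.158.152.0 - 176.158.152.127) does not contain 176.158.153.77
  176.158.154.0/23 (176.158.154.0 - 176.158.155.255) does not contain 176.158.153.77
Longest matching prefix is /20 -> next hop 211.6.174.25.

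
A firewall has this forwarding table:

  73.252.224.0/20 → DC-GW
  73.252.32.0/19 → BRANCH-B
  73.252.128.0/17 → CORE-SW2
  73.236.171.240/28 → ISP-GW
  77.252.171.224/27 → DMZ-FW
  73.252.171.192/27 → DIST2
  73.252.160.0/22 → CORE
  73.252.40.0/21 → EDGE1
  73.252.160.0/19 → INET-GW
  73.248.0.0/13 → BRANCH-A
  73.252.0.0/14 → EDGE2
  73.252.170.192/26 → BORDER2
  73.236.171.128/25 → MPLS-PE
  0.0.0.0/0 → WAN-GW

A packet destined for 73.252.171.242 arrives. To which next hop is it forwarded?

INET-GW

Routes whose prefix contains 73.252.171.242:
  0.0.0.0/0 (default, matches everything) -> WAN-GW
  73.248.0.0/13 (73.248.0.0 - 73.255.255.255) -> BRANCH-A
  73.252.0.0/14 (73.252.0.0 - 73.255.255.255) -> EDGE2
  73.252.128.0/17 (73.252.128.0 - 73.252.255.255) -> CORE-SW2
  73.252.160.0/19 (73.252.160.0 - 73.252.191.255) -> INET-GW
More-specific entries that do NOT match:
  73.236.171.240/28 (73.236.171.240 - 73.236.171.255) does not contain 73.252.171.242
  77.252.171.224/27 (77.252.171.224 - 77.252.171.255) does not contain 73.252.171.242
  73.252.171.192/27 (73.252.171.192 - 73.252.171.223) does not contain 73.252.171.242
  73.252.170.192/26 (73.252.170.192 - 73.252.170.255) does not contain 73.252.171.242
  73.236.171.128/25 (73.236.171.128 - 73.236.171.255) does not contain 73.252.171.242
  73.252.160.0/22 (73.252.160.0 - 73.252.163.255) does not contain 73.252.171.242
  73.252.40.0/21 (73.252.40.0 - 73.252.47.255) does not contain 73.252.171.242
  73.252.224.0/20 (73.252.224.0 - 73.252.239.255) does not contain 73.252.171.242
Longest matching prefix is /19 -> next hop INET-GW.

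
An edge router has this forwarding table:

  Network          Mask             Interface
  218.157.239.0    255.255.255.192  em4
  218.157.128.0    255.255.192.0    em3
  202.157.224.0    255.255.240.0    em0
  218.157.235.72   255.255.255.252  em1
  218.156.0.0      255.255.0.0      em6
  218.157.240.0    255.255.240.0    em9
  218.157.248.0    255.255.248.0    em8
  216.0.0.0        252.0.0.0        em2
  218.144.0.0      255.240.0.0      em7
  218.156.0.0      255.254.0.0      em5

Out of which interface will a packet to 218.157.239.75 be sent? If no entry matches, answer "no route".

em5

Routes whose prefix contains 218.157.239.75:
  216.0.0.0/6 (216.0.0.0 - 219.255.255.255) -> em2
  218.144.0.0/12 (218.144.0.0 - 218.159.255.255) -> em7
  218.156.0.0/15 (218.156.0.0 - 218.157.255.255) -> em5
More-specific entries that do NOT match:
  218.157.235.72/30 (218.157.235.72 - 218.157.235.75) does not contain 218.157.239.75
  218.157.239.0/26 (218.157.239.0 - 218.157.239.63) does not contain 218.157.239.75
  218.157.248.0/21 (218.157.248.0 - 218.157.255.255) does not contain 218.157.239.75
  202.157.224.0/20 (202.157.224.0 - 202.157.239.255) does not contain 218.157.239.75
  218.157.240.0/20 (218.157.240.0 - 218.157.255.255) does not contain 218.157.239.75
  218.157.128.0/18 (218.157.128.0 - 218.157.191.255) does not contain 218.157.239.75
  218.156.0.0/16 (218.156.0.0 - 218.156.255.255) does not contain 218.157.239.75
Longest matching prefix is /15 -> interface em5.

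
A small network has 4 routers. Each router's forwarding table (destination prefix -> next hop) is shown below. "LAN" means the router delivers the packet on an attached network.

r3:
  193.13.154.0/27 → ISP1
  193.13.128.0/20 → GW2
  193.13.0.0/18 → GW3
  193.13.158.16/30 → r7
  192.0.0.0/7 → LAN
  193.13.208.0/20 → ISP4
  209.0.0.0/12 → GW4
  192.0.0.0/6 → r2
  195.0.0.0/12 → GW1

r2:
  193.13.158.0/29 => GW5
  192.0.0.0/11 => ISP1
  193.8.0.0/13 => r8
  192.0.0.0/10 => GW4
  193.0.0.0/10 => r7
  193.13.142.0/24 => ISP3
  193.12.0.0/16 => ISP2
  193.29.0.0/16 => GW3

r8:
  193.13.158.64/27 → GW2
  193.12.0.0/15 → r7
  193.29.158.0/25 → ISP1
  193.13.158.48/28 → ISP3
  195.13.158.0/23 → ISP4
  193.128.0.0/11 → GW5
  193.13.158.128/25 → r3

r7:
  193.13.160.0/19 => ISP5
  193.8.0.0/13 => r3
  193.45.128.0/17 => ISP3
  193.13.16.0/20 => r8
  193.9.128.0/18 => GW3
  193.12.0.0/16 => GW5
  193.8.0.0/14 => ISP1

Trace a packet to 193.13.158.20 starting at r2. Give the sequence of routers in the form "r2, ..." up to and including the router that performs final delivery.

r2, r8, r7, r3

At r2: longest match for 193.13.158.20 is 193.8.0.0/13 -> r8
At r8: longest match for 193.13.158.20 is 193.12.0.0/15 -> r7
At r7: longest match for 193.13.158.20 is 193.8.0.0/13 -> r3
At r3: longest match for 193.13.158.20 is 192.0.0.0/7 -> LAN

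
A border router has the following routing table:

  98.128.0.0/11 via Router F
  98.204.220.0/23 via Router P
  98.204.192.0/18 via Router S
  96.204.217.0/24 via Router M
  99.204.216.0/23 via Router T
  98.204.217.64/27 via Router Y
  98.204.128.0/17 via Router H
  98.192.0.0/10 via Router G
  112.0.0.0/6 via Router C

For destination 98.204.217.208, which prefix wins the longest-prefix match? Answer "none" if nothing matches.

98.204.192.0/18

Entries matching 98.204.217.208:
  98.192.0.0/10 (98.192.0.0 - 98.255.255.255)
  98.204.128.0/17 (98.204.128.0 - 98.204.255.255)
  98.204.192.0/18 (98.204.192.0 - 98.204.255.255)
Most specific is 98.204.192.0/18.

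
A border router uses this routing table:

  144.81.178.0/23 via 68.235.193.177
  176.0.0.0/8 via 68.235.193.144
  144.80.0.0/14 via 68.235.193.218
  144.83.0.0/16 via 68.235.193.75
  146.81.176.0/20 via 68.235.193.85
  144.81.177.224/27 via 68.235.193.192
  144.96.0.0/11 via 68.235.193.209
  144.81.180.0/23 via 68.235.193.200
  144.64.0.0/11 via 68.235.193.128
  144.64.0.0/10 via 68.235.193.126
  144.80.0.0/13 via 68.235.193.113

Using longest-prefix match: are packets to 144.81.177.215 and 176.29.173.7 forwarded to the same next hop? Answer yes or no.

144.81.177.215: longest match 144.80.0.0/14 -> 68.235.193.218
176.29.173.7: longest match 176.0.0.0/8 -> 68.235.193.144

no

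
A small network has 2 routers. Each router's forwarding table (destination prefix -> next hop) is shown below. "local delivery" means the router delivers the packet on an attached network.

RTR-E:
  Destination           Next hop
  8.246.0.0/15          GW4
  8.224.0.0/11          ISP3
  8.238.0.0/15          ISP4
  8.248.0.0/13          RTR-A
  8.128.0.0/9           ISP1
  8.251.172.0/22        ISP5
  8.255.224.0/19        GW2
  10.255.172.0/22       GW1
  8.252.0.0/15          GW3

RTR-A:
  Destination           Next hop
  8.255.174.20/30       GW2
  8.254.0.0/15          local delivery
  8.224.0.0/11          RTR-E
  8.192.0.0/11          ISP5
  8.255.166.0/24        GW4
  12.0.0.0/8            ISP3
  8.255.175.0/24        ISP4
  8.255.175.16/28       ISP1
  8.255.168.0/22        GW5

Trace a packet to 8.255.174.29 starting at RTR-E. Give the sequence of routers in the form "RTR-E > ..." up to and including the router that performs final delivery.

At RTR-E: longest match for 8.255.174.29 is 8.248.0.0/13 -> RTR-A
At RTR-A: longest match for 8.255.174.29 is 8.254.0.0/15 -> local delivery

RTR-E > RTR-A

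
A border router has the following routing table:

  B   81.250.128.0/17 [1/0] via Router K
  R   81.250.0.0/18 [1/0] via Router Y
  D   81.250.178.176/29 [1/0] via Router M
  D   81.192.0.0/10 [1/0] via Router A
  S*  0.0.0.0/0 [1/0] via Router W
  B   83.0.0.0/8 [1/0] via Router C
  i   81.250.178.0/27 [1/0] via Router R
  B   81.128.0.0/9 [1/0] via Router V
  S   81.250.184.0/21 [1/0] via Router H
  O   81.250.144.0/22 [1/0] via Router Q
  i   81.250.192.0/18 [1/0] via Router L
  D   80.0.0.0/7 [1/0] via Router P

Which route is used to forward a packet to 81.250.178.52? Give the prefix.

Entries matching 81.250.178.52:
  0.0.0.0/0 (default, matches everything)
  80.0.0.0/7 (80.0.0.0 - 81.255.255.255)
  81.128.0.0/9 (81.128.0.0 - 81.255.255.255)
  81.192.0.0/10 (81.192.0.0 - 81.255.255.255)
  81.250.128.0/17 (81.250.128.0 - 81.250.255.255)
Most specific is 81.250.128.0/17.

81.250.128.0/17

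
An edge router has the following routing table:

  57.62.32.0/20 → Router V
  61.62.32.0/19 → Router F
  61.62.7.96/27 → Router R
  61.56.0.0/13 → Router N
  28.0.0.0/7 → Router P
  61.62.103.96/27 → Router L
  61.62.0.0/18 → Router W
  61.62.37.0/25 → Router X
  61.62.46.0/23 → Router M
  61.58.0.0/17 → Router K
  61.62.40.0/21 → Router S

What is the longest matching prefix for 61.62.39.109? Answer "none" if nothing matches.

61.62.32.0/19

Entries matching 61.62.39.109:
  61.56.0.0/13 (61.56.0.0 - 61.63.255.255)
  61.62.0.0/18 (61.62.0.0 - 61.62.63.255)
  61.62.32.0/19 (61.62.32.0 - 61.62.63.255)
Most specific is 61.62.32.0/19.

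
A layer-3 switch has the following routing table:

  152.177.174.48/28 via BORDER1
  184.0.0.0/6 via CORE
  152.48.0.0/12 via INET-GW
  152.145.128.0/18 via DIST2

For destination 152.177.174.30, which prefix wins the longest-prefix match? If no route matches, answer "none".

none

152.177.174.30 is outside every listed prefix and there is no default route.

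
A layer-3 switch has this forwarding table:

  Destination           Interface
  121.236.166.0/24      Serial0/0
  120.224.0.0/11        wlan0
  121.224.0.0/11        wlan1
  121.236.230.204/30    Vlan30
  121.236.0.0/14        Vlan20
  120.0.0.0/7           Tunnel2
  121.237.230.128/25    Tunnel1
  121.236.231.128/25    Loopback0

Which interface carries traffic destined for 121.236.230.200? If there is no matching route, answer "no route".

Vlan20

Routes whose prefix contains 121.236.230.200:
  120.0.0.0/7 (120.0.0.0 - 121.255.255.255) -> Tunnel2
  121.224.0.0/11 (121.224.0.0 - 121.255.255.255) -> wlan1
  121.236.0.0/14 (121.236.0.0 - 121.239.255.255) -> Vlan20
More-specific entries that do NOT match:
  121.236.230.204/30 (121.236.230.204 - 121.236.230.207) does not contain 121.236.230.200
  121.237.230.128/25 (121.237.230.128 - 121.237.230.255) does not contain 121.236.230.200
  121.236.231.128/25 (121.236.231.128 - 121.236.231.255) does not contain 121.236.230.200
  121.236.166.0/24 (121.236.166.0 - 121.236.166.255) does not contain 121.236.230.200
Longest matching prefix is /14 -> interface Vlan20.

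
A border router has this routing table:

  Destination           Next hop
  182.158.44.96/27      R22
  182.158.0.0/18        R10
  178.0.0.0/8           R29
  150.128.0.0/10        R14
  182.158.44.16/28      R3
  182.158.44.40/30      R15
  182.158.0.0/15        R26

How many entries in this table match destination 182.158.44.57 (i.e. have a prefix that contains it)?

2

Prefixes containing 182.158.44.57:
  182.158.0.0/15 (182.158.0.0 - 182.159.255.255)
  182.158.0.0/18 (182.158.0.0 - 182.158.63.255)
Total matching entries: 2.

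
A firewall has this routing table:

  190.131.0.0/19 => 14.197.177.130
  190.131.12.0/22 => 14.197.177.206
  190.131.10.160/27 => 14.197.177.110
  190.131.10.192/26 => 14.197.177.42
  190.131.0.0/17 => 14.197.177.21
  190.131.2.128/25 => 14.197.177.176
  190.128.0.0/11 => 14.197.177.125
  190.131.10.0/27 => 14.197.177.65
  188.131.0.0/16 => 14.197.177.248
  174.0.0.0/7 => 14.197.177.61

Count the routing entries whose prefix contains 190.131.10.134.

3

Prefixes containing 190.131.10.134:
  190.128.0.0/11 (190.128.0.0 - 190.159.255.255)
  190.131.0.0/17 (190.131.0.0 - 190.131.127.255)
  190.131.0.0/19 (190.131.0.0 - 190.131.31.255)
Total matching entries: 3.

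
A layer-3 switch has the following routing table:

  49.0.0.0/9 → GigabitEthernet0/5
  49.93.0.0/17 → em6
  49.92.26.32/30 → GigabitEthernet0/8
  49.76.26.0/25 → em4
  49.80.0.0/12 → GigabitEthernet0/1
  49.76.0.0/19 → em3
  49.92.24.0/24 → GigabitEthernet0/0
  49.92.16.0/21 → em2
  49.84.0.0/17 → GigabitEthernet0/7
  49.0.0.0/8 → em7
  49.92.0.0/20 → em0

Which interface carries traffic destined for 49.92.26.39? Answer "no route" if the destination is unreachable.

Routes whose prefix contains 49.92.26.39:
  49.0.0.0/8 (49.0.0.0 - 49.255.255.255) -> em7
  49.0.0.0/9 (49.0.0.0 - 49.127.255.255) -> GigabitEthernet0/5
  49.80.0.0/12 (49.80.0.0 - 49.95.255.255) -> GigabitEthernet0/1
More-specific entries that do NOT match:
  49.92.26.32/30 (49.92.26.32 - 49.92.26.35) does not contain 49.92.26.39
  49.76.26.0/25 (49.76.26.0 - 49.76.26.127) does not contain 49.92.26.39
  49.92.24.0/24 (49.92.24.0 - 49.92.24.255) does not contain 49.92.26.39
  49.92.16.0/21 (49.92.16.0 - 49.92.23.255) does not contain 49.92.26.39
  49.92.0.0/20 (49.92.0.0 - 49.92.15.255) does not contain 49.92.26.39
  49.76.0.0/19 (49.76.0.0 - 49.76.31.255) does not contain 49.92.26.39
  49.93.0.0/17 (49.93.0.0 - 49.93.127.255) does not contain 49.92.26.39
  49.84.0.0/17 (49.84.0.0 - 49.84.127.255) does not contain 49.92.26.39
Longest matching prefix is /12 -> interface GigabitEthernet0/1.

GigabitEthernet0/1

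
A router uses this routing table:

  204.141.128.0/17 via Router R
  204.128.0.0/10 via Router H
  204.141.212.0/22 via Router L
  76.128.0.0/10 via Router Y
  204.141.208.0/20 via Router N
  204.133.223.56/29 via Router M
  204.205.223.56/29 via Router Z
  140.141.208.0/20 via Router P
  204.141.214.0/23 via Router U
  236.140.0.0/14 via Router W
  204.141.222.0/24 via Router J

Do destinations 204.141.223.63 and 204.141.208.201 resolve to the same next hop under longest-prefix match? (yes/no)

yes

204.141.223.63: longest match 204.141.208.0/20 -> Router N
204.141.208.201: longest match 204.141.208.0/20 -> Router N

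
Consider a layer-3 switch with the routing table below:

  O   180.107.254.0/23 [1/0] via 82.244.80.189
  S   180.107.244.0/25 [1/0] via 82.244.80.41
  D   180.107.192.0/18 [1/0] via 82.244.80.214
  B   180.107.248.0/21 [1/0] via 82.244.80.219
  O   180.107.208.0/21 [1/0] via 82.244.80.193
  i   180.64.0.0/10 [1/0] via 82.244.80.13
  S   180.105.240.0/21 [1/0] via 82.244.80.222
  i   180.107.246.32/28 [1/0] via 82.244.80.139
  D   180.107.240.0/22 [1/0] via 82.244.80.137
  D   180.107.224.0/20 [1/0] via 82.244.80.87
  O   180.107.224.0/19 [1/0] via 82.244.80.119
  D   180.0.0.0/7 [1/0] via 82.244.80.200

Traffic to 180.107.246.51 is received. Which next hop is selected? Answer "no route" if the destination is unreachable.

Routes whose prefix contains 180.107.246.51:
  180.0.0.0/7 (180.0.0.0 - 181.255.255.255) -> 82.244.80.200
  180.64.0.0/10 (180.64.0.0 - 180.127.255.255) -> 82.244.80.13
  180.107.192.0/18 (180.107.192.0 - 180.107.255.255) -> 82.244.80.214
  180.107.224.0/19 (180.107.224.0 - 180.107.255.255) -> 82.244.80.119
More-specific entries that do NOT match:
  180.107.246.32/28 (180.107.246.32 - 180.107.246.47) does not contain 180.107.246.51
  180.107.244.0/25 (180.107.244.0 - 180.107.244.127) does not contain 180.107.246.51
  180.107.254.0/23 (180.107.254.0 - 180.107.255.255) does not contain 180.107.246.51
  180.107.240.0/22 (180.107.240.0 - 180.107.243.255) does not contain 180.107.246.51
  180.107.248.0/21 (180.107.248.0 - 180.107.255.255) does not contain 180.107.246.51
  180.107.208.0/21 (180.107.208.0 - 180.107.215.255) does not contain 180.107.246.51
  180.105.240.0/21 (180.105.240.0 - 180.105.247.255) does not contain 180.107.246.51
  180.107.224.0/20 (180.107.224.0 - 180.107.239.255) does not contain 180.107.246.51
Longest matching prefix is /19 -> next hop 82.244.80.119.

82.244.80.119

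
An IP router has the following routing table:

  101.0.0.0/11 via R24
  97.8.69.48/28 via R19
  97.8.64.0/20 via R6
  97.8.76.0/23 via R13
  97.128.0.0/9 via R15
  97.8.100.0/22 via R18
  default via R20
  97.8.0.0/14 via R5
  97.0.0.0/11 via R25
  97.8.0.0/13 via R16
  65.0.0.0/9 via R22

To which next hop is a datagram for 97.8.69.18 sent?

Routes whose prefix contains 97.8.69.18:
  0.0.0.0/0 (default, matches everything) -> R20
  97.0.0.0/11 (97.0.0.0 - 97.31.255.255) -> R25
  97.8.0.0/13 (97.8.0.0 - 97.15.255.255) -> R16
  97.8.0.0/14 (97.8.0.0 - 97.11.255.255) -> R5
  97.8.64.0/20 (97.8.64.0 - 97.8.79.255) -> R6
More-specific entries that do NOT match:
  97.8.69.48/28 (97.8.69.48 - 97.8.69.63) does not contain 97.8.69.18
  97.8.76.0/23 (97.8.76.0 - 97.8.77.255) does not contain 97.8.69.18
  97.8.100.0/22 (97.8.100.0 - 97.8.103.255) does not contain 97.8.69.18
Longest matching prefix is /20 -> next hop R6.

R6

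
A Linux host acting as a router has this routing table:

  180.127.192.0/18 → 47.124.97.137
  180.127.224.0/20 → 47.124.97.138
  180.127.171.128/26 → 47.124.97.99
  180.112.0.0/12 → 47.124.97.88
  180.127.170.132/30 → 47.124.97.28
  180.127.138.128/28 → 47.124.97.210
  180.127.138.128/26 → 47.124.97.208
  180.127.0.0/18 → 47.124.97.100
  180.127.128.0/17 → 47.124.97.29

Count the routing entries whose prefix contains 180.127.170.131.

2

Prefixes containing 180.127.170.131:
  180.112.0.0/12 (180.112.0.0 - 180.127.255.255)
  180.127.128.0/17 (180.127.128.0 - 180.127.255.255)
Total matching entries: 2.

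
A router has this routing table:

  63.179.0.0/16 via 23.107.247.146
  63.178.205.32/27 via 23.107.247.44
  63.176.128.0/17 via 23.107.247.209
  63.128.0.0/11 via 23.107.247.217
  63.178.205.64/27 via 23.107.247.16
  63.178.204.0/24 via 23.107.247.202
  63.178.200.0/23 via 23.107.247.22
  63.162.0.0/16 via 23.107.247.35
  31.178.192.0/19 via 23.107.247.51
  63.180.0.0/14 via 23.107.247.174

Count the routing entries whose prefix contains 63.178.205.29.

No listed prefix contains 63.178.205.29.
Total matching entries: 0.

0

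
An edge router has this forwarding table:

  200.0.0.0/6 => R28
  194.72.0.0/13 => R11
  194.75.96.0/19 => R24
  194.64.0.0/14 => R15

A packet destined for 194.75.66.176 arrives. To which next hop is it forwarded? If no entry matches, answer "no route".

R11

Routes whose prefix contains 194.75.66.176:
  194.72.0.0/13 (194.72.0.0 - 194.79.255.255) -> R11
More-specific entries that do NOT match:
  194.75.96.0/19 (194.75.96.0 - 194.75.127.255) does not contain 194.75.66.176
  194.64.0.0/14 (194.64.0.0 - 194.67.255.255) does not contain 194.75.66.176
Longest matching prefix is /13 -> next hop R11.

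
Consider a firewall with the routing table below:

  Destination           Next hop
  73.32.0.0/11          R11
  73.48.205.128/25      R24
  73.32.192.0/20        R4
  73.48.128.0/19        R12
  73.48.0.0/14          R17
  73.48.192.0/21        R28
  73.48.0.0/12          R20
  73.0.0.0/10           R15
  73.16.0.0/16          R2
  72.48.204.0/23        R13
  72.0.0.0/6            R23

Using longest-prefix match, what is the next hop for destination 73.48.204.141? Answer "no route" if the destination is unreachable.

R17

Routes whose prefix contains 73.48.204.141:
  72.0.0.0/6 (72.0.0.0 - 75.255.255.255) -> R23
  73.0.0.0/10 (73.0.0.0 - 73.63.255.255) -> R15
  73.32.0.0/11 (73.32.0.0 - 73.63.255.255) -> R11
  73.48.0.0/12 (73.48.0.0 - 73.63.255.255) -> R20
  73.48.0.0/14 (73.48.0.0 - 73.51.255.255) -> R17
More-specific entries that do NOT match:
  73.48.205.128/25 (73.48.205.128 - 73.48.205.255) does not contain 73.48.204.141
  72.48.204.0/23 (72.48.204.0 - 72.48.205.255) does not contain 73.48.204.141
  73.48.192.0/21 (73.48.192.0 - 73.48.199.255) does not contain 73.48.204.141
  73.32.192.0/20 (73.32.192.0 - 73.32.207.255) does not contain 73.48.204.141
  73.48.128.0/19 (73.48.128.0 - 73.48.159.255) does not contain 73.48.204.141
  73.16.0.0/16 (73.16.0.0 - 73.16.255.255) does not contain 73.48.204.141
Longest matching prefix is /14 -> next hop R17.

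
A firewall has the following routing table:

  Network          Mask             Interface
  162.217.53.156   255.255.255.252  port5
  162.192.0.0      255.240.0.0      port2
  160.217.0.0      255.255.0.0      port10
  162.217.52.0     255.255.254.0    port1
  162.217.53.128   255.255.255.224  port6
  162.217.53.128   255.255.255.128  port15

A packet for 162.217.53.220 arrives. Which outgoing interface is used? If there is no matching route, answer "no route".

Routes whose prefix contains 162.217.53.220:
  162.217.52.0/23 (162.217.52.0 - 162.217.53.255) -> port1
  162.217.53.128/25 (162.217.53.128 - 162.217.53.255) -> port15
More-specific entries that do NOT match:
  162.217.53.156/30 (162.217.53.156 - 162.217.53.159) does not contain 162.217.53.220
  162.217.53.128/27 (162.217.53.128 - 162.217.53.159) does not contain 162.217.53.220
Longest matching prefix is /25 -> interface port15.

port15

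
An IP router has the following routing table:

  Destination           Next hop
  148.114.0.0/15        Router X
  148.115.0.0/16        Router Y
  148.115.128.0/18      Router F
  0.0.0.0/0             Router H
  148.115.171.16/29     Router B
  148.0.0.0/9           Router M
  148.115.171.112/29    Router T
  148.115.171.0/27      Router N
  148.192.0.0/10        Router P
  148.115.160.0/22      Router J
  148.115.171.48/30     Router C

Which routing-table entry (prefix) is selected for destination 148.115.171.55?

148.115.128.0/18

Entries matching 148.115.171.55:
  0.0.0.0/0 (default, matches everything)
  148.0.0.0/9 (148.0.0.0 - 148.127.255.255)
  148.114.0.0/15 (148.114.0.0 - 148.115.255.255)
  148.115.0.0/16 (148.115.0.0 - 148.115.255.255)
  148.115.128.0/18 (148.115.128.0 - 148.115.191.255)
Most specific is 148.115.128.0/18.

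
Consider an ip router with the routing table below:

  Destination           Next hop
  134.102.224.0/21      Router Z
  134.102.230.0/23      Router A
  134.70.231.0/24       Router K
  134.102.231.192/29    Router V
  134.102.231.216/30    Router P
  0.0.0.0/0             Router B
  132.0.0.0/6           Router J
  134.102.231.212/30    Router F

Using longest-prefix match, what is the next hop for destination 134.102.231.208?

Router A

Routes whose prefix contains 134.102.231.208:
  0.0.0.0/0 (default, matches everything) -> Router B
  132.0.0.0/6 (132.0.0.0 - 135.255.255.255) -> Router J
  134.102.224.0/21 (134.102.224.0 - 134.102.231.255) -> Router Z
  134.102.230.0/23 (134.102.230.0 - 134.102.231.255) -> Router A
More-specific entries that do NOT match:
  134.102.231.216/30 (134.102.231.216 - 134.102.231.219) does not contain 134.102.231.208
  134.102.231.212/30 (134.102.231.212 - 134.102.231.215) does not contain 134.102.231.208
  134.102.231.192/29 (134.102.231.192 - 134.102.231.199) does not contain 134.102.231.208
  134.70.231.0/24 (134.70.231.0 - 134.70.231.255) does not contain 134.102.231.208
Longest matching prefix is /23 -> next hop Router A.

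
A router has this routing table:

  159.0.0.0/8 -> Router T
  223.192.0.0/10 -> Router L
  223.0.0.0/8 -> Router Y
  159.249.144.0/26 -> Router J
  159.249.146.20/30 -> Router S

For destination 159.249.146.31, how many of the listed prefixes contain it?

1

Prefixes containing 159.249.146.31:
  159.0.0.0/8 (159.0.0.0 - 159.255.255.255)
Total matching entries: 1.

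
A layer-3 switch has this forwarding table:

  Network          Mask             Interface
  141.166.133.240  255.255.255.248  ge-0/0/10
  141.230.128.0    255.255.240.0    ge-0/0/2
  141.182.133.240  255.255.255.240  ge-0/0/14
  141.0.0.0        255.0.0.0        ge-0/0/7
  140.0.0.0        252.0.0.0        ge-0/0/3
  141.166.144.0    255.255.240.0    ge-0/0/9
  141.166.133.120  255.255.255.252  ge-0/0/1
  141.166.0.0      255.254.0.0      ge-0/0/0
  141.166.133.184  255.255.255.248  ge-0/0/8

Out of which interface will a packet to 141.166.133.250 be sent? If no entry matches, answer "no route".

Routes whose prefix contains 141.166.133.250:
  140.0.0.0/6 (140.0.0.0 - 143.255.255.255) -> ge-0/0/3
  141.0.0.0/8 (141.0.0.0 - 141.255.255.255) -> ge-0/0/7
  141.166.0.0/15 (141.166.0.0 - 141.167.255.255) -> ge-0/0/0
More-specific entries that do NOT match:
  141.166.133.120/30 (141.166.133.120 - 141.166.133.123) does not contain 141.166.133.250
  141.166.133.240/29 (141.166.133.240 - 141.166.133.247) does not contain 141.166.133.250
  141.166.133.184/29 (141.166.133.184 - 141.166.133.191) does not contain 141.166.133.250
  141.182.133.240/28 (141.182.133.240 - 141.182.133.255) does not contain 141.166.133.250
  141.230.128.0/20 (141.230.128.0 - 141.230.143.255) does not contain 141.166.133.250
  141.166.144.0/20 (141.166.144.0 - 141.166.159.255) does not contain 141.166.133.250
Longest matching prefix is /15 -> interface ge-0/0/0.

ge-0/0/0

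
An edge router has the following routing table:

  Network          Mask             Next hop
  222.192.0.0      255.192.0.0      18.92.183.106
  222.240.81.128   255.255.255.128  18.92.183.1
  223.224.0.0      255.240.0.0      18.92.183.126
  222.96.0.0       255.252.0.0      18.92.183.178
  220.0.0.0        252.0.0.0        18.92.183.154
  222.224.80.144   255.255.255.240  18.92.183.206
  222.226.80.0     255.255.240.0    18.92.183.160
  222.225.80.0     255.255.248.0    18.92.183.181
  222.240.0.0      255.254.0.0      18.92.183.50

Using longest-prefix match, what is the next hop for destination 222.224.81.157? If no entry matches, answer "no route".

Routes whose prefix contains 222.224.81.157:
  220.0.0.0/6 (220.0.0.0 - 223.255.255.255) -> 18.92.183.154
  222.192.0.0/10 (222.192.0.0 - 222.255.255.255) -> 18.92.183.106
More-specific entries that do NOT match:
  222.224.80.144/28 (222.224.80.144 - 222.224.80.159) does not contain 222.224.81.157
  222.240.81.128/25 (222.240.81.128 - 222.240.81.255) does not contain 222.224.81.157
  222.225.80.0/21 (222.225.80.0 - 222.225.87.255) does not contain 222.224.81.157
  222.226.80.0/20 (222.226.80.0 - 222.226.95.255) does not contain 222.224.81.157
  222.240.0.0/15 (222.240.0.0 - 222.241.255.255) does not contain 222.224.81.157
  222.96.0.0/14 (222.96.0.0 - 222.99.255.255) does not contain 222.224.81.157
  223.224.0.0/12 (223.224.0.0 - 223.239.255.255) does not contain 222.224.81.157
Longest matching prefix is /10 -> next hop 18.92.183.106.

18.92.183.106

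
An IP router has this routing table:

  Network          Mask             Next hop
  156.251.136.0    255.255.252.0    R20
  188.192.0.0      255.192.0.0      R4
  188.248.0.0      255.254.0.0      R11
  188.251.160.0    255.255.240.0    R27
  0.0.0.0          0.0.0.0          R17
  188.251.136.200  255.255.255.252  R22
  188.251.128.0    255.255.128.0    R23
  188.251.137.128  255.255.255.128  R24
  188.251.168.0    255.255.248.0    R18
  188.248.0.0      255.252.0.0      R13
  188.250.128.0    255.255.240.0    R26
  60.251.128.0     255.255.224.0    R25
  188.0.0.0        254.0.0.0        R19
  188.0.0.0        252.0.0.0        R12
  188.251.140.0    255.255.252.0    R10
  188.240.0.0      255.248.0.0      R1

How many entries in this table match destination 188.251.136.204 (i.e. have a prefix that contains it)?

6

Prefixes containing 188.251.136.204:
  0.0.0.0/0 (default, matches everything)
  188.0.0.0/6 (188.0.0.0 - 191.255.255.255)
  188.0.0.0/7 (188.0.0.0 - 189.255.255.255)
  188.192.0.0/10 (188.192.0.0 - 188.255.255.255)
  188.248.0.0/14 (188.248.0.0 - 188.251.255.255)
  188.251.128.0/17 (188.251.128.0 - 188.251.255.255)
Total matching entries: 6.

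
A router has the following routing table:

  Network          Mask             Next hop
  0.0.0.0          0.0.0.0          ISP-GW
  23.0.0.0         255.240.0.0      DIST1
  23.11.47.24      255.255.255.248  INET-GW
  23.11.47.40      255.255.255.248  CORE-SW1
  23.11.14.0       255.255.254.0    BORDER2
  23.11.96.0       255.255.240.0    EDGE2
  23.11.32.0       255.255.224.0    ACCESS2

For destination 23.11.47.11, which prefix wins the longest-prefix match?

23.11.32.0/19

Entries matching 23.11.47.11:
  0.0.0.0/0 (default, matches everything)
  23.0.0.0/12 (23.0.0.0 - 23.15.255.255)
  23.11.32.0/19 (23.11.32.0 - 23.11.63.255)
Most specific is 23.11.32.0/19.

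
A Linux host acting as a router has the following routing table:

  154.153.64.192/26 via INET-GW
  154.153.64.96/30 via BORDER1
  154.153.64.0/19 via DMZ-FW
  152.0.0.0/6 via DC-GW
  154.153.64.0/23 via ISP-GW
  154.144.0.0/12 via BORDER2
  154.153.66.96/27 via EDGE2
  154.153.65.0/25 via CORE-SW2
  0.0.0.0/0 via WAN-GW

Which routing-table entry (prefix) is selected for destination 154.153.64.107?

154.153.64.0/23

Entries matching 154.153.64.107:
  0.0.0.0/0 (default, matches everything)
  152.0.0.0/6 (152.0.0.0 - 155.255.255.255)
  154.144.0.0/12 (154.144.0.0 - 154.159.255.255)
  154.153.64.0/19 (154.153.64.0 - 154.153.95.255)
  154.153.64.0/23 (154.153.64.0 - 154.153.65.255)
Most specific is 154.153.64.0/23.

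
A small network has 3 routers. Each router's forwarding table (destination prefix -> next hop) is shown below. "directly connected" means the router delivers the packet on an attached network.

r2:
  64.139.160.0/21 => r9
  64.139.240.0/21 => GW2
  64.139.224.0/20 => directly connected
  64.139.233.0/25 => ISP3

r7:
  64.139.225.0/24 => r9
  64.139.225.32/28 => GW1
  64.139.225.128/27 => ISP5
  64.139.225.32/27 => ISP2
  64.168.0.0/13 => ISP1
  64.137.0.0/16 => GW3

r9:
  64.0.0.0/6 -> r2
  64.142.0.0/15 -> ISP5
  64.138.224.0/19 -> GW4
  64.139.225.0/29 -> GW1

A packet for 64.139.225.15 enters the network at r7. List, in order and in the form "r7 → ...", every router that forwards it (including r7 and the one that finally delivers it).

At r7: longest match for 64.139.225.15 is 64.139.225.0/24 -> r9
At r9: longest match for 64.139.225.15 is 64.0.0.0/6 -> r2
At r2: longest match for 64.139.225.15 is 64.139.224.0/20 -> directly connected

r7 → r9 → r2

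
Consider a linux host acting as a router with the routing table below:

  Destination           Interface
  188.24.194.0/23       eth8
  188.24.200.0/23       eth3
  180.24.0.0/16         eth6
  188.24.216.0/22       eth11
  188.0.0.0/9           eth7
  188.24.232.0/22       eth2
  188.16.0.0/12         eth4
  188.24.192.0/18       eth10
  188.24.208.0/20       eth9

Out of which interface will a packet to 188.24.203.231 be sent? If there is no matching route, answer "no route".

Routes whose prefix contains 188.24.203.231:
  188.0.0.0/9 (188.0.0.0 - 188.127.255.255) -> eth7
  188.16.0.0/12 (188.16.0.0 - 188.31.255.255) -> eth4
  188.24.192.0/18 (188.24.192.0 - 188.24.255.255) -> eth10
More-specific entries that do NOT match:
  188.24.194.0/23 (188.24.194.0 - 188.24.195.255) does not contain 188.24.203.231
  188.24.200.0/23 (188.24.200.0 - 188.24.201.255) does not contain 188.24.203.231
  188.24.216.0/22 (188.24.216.0 - 188.24.219.255) does not contain 188.24.203.231
  188.24.232.0/22 (188.24.232.0 - 188.24.235.255) does not contain 188.24.203.231
  188.24.208.0/20 (188.24.208.0 - 188.24.223.255) does not contain 188.24.203.231
Longest matching prefix is /18 -> interface eth10.

eth10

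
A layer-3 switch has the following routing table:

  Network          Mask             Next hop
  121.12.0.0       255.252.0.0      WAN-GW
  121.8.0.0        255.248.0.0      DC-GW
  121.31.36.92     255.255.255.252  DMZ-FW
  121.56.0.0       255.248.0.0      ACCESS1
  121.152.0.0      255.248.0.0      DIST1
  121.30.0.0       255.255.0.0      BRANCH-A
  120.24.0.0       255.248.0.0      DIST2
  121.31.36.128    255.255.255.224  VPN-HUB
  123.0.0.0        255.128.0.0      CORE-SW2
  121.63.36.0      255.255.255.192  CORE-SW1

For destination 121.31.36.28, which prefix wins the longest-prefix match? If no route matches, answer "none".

121.31.36.28 is outside every listed prefix and there is no default route.

none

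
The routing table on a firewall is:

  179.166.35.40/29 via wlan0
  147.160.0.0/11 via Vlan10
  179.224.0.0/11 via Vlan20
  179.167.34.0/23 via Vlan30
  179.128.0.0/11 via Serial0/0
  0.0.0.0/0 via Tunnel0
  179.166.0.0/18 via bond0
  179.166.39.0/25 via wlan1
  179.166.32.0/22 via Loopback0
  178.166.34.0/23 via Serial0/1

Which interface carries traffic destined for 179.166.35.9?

Routes whose prefix contains 179.166.35.9:
  0.0.0.0/0 (default, matches everything) -> Tunnel0
  179.166.0.0/18 (179.166.0.0 - 179.166.63.255) -> bond0
  179.166.32.0/22 (179.166.32.0 - 179.166.35.255) -> Loopback0
More-specific entries that do NOT match:
  179.166.35.40/29 (179.166.35.40 - 179.166.35.47) does not contain 179.166.35.9
  179.166.39.0/25 (179.166.39.0 - 179.166.39.127) does not contain 179.166.35.9
  179.167.34.0/23 (179.167.34.0 - 179.167.35.255) does not contain 179.166.35.9
  178.166.34.0/23 (178.166.34.0 - 178.166.35.255) does not contain 179.166.35.9
Longest matching prefix is /22 -> interface Loopback0.

Loopback0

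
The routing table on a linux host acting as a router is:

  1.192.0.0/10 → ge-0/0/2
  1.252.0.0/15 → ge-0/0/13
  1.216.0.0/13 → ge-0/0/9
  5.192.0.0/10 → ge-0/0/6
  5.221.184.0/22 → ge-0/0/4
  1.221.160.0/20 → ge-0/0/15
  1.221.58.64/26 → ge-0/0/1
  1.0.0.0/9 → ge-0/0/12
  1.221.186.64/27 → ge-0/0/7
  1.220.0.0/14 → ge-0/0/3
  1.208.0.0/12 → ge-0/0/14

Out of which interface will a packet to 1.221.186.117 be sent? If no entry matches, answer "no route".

ge-0/0/3

Routes whose prefix contains 1.221.186.117:
  1.192.0.0/10 (1.192.0.0 - 1.255.255.255) -> ge-0/0/2
  1.208.0.0/12 (1.208.0.0 - 1.223.255.255) -> ge-0/0/14
  1.216.0.0/13 (1.216.0.0 - 1.223.255.255) -> ge-0/0/9
  1.220.0.0/14 (1.220.0.0 - 1.223.255.255) -> ge-0/0/3
More-specific entries that do NOT match:
  1.221.186.64/27 (1.221.186.64 - 1.221.186.95) does not contain 1.221.186.117
  1.221.58.64/26 (1.221.58.64 - 1.221.58.127) does not contain 1.221.186.117
  5.221.184.0/22 (5.221.184.0 - 5.221.187.255) does not contain 1.221.186.117
  1.221.160.0/20 (1.221.160.0 - 1.221.175.255) does not contain 1.221.186.117
  1.252.0.0/15 (1.252.0.0 - 1.253.255.255) does not contain 1.221.186.117
Longest matching prefix is /14 -> interface ge-0/0/3.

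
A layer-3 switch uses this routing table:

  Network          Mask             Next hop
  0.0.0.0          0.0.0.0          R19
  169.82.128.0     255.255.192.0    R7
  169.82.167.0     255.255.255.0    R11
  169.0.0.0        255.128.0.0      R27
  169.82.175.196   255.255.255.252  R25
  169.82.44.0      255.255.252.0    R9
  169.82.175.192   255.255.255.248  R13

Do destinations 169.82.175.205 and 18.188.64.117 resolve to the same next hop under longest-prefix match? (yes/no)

169.82.175.205: longest match 169.82.128.0/18 -> R7
18.188.64.117: longest match 0.0.0.0/0 -> R19

no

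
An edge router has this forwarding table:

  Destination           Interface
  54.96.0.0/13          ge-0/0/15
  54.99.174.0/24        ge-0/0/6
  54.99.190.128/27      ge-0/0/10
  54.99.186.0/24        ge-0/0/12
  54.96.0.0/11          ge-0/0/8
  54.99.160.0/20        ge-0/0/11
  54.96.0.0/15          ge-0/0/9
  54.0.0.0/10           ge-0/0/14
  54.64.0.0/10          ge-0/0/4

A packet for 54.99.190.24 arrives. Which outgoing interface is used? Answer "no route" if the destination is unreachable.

ge-0/0/15

Routes whose prefix contains 54.99.190.24:
  54.64.0.0/10 (54.64.0.0 - 54.127.255.255) -> ge-0/0/4
  54.96.0.0/11 (54.96.0.0 - 54.127.255.255) -> ge-0/0/8
  54.96.0.0/13 (54.96.0.0 - 54.103.255.255) -> ge-0/0/15
More-specific entries that do NOT match:
  54.99.190.128/27 (54.99.190.128 - 54.99.190.159) does not contain 54.99.190.24
  54.99.174.0/24 (54.99.174.0 - 54.99.174.255) does not contain 54.99.190.24
  54.99.186.0/24 (54.99.186.0 - 54.99.186.255) does not contain 54.99.190.24
  54.99.160.0/20 (54.99.160.0 - 54.99.175.255) does not contain 54.99.190.24
  54.96.0.0/15 (54.96.0.0 - 54.97.255.255) does not contain 54.99.190.24
Longest matching prefix is /13 -> interface ge-0/0/15.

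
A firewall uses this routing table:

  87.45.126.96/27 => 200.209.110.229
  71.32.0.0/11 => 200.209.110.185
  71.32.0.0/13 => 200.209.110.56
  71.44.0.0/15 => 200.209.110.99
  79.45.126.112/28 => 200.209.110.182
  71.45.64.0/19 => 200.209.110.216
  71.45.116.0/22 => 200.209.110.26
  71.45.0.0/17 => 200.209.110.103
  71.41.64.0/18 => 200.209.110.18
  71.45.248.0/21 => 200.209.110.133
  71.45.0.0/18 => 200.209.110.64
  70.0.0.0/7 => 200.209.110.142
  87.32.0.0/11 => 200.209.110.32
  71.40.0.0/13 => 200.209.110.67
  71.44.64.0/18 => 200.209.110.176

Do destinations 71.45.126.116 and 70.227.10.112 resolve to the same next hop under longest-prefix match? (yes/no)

no

71.45.126.116: longest match 71.45.0.0/17 -> 200.209.110.103
70.227.10.112: longest match 70.0.0.0/7 -> 200.209.110.142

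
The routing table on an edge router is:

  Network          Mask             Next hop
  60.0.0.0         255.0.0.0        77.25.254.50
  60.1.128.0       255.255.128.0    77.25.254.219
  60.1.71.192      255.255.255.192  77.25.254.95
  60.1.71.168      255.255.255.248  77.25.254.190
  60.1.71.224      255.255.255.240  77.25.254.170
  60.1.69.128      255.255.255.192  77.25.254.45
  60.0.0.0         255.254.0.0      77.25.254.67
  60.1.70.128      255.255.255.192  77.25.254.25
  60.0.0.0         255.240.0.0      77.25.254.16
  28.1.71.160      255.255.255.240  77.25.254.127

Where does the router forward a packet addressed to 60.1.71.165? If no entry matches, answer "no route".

Routes whose prefix contains 60.1.71.165:
  60.0.0.0/8 (60.0.0.0 - 60.255.255.255) -> 77.25.254.50
  60.0.0.0/12 (60.0.0.0 - 60.15.255.255) -> 77.25.254.16
  60.0.0.0/15 (60.0.0.0 - 60.1.255.255) -> 77.25.254.67
More-specific entries that do NOT match:
  60.1.71.168/29 (60.1.71.168 - 60.1.71.175) does not contain 60.1.71.165
  60.1.71.224/28 (60.1.71.224 - 60.1.71.239) does not contain 60.1.71.165
  28.1.71.160/28 (28.1.71.160 - 28.1.71.175) does not contain 60.1.71.165
  60.1.71.192/26 (60.1.71.192 - 60.1.71.255) does not contain 60.1.71.165
  60.1.69.128/26 (60.1.69.128 - 60.1.69.191) does not contain 60.1.71.165
  60.1.70.128/26 (60.1.70.128 - 60.1.70.191) does not contain 60.1.71.165
  60.1.128.0/17 (60.1.128.0 - 60.1.255.255) does not contain 60.1.71.165
Longest matching prefix is /15 -> next hop 77.25.254.67.

77.25.254.67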